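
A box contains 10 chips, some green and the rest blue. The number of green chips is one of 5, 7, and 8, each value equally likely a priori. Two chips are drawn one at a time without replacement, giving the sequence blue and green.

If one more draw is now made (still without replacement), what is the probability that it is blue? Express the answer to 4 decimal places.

The likelihood of the observed sequence under each hypothesis: P(data | r = 5) = (5/10)(5/9) = 5/18; P(data | r = 7) = (3/10)(7/9) = 7/30; P(data | r = 8) = (2/10)(8/9) = 8/45.
The prior-weighted likelihoods are 1/3 · 5/18 = 5/54, 1/3 · 7/30 = 7/90, 1/3 · 8/45 = 8/135; with total 31/135.
Dividing through by the total gives posterior P(r = 5 | data) = 25/62, P(r = 7 | data) = 21/62, P(r = 8 | data) = 8/31.
So P(blue next | data) = Σ P(blue next | H) P(H | data) = (1/2)(25/62) + (1/4)(21/62) + (1/8)(8/31) = 79/248.

0.3185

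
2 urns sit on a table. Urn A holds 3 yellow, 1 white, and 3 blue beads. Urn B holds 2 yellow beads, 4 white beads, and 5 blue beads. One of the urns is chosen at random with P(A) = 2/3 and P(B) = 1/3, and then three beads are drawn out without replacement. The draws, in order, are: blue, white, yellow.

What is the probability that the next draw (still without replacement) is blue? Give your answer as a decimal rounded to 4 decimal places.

0.5000

Under each hypothesis, the probability of the observed sequence is: P(data | urn A) = (3/7)(1/6)(3/5) = 0.042857; P(data | urn B) = (5/11)(4/10)(2/9) = 0.040404.
Weighting by the prior gives 2/3 · 0.042857 = 0.028571, 1/3 · 0.040404 = 0.013468; these sum to 0.042039.
Normalising, the posterior is P(urn A | data) = 0.67963, P(urn B | data) = 0.32037.
The predictive probability is P(blue next | data) = (1/2)(0.67963) + (1/2)(0.32037) = 0.5.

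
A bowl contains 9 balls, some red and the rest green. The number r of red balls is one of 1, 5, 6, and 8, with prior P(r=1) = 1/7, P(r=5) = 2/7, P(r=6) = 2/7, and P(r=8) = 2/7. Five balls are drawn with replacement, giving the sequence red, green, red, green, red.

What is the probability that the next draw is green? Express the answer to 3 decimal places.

Under each hypothesis, the probability of the observed sequence is: P(data | r = 1) = (1/9)(8/9)(1/9)(8/9)(1/9) = 0.0010838; P(data | r = 5) = (5/9)(4/9)(5/9)(4/9)(5/9) = 0.03387; P(data | r = 6) = (6/9)(3/9)(6/9)(3/9)(6/9) = 0.032922; P(data | r = 8) = (8/9)(1/9)(8/9)(1/9)(8/9) = 0.0086708.
The prior-weighted likelihoods are 1/7 · 0.0010838 = 0.00015484, 2/7 · 0.03387 = 0.0096772, 2/7 · 0.032922 = 0.0094062, 2/7 · 0.0086708 = 0.0024774; summing to 0.021716.
Normalising, the posterior is P(r = 1 | data) = 0.0071301, P(r = 5 | data) = 0.44563, P(r = 6 | data) = 0.43316, P(r = 8 | data) = 0.11408.
The predictive probability is P(green next | data) = (8/9)(0.0071301) + (4/9)(0.44563) + (1/3)(0.43316) + (1/9)(0.11408) = 0.36146.

0.361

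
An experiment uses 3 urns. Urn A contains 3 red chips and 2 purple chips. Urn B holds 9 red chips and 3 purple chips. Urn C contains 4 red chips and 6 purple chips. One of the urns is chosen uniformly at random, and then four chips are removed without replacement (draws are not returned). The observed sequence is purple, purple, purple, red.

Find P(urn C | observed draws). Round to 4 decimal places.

0.9544

For each hypothesis, P(data | H) works out to: P(data | urn A) = (2/5)(1/4)(0/3) = 0; P(data | urn B) = (3/12)(2/11)(1/10)(9/9) = 0.0045455; P(data | urn C) = (6/10)(5/9)(4/8)(4/7) = 0.095238.
The prior-weighted likelihoods are 1/3 · 0 = 0, 1/3 · 0.0045455 = 0.0015152, 1/3 · 0.095238 = 0.031746; these sum to 0.033261.
So P(urn C | data) = (0.031746) / (0.033261) = 0.95445.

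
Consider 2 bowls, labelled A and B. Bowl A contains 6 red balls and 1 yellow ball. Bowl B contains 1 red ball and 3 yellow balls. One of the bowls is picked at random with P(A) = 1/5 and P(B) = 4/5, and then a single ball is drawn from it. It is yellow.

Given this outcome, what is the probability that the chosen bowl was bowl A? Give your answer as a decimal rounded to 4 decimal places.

0.0455

For each hypothesis, P(data | H) works out to: P(data | bowl A) = (1/7) = 1/7; P(data | bowl B) = (3/4) = 3/4.
Multiplying each by its prior: 1/5 · 1/7 = 1/35, 4/5 · 3/4 = 3/5; these sum to 22/35.
By Bayes' rule, P(bowl A | data) = (1/35) / (22/35) = 1/22.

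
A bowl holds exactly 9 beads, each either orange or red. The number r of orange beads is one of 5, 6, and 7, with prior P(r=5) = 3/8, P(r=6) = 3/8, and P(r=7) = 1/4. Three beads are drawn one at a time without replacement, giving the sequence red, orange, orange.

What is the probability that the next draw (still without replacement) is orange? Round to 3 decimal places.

0.649

The likelihood of the observed sequence under each hypothesis: P(data | r = 5) = (4/9)(5/8)(4/7) = 10/63; P(data | r = 6) = (3/9)(6/8)(5/7) = 5/28; P(data | r = 7) = (2/9)(7/8)(6/7) = 1/6.
Multiplying each by its prior: 3/8 · 10/63 = 5/84, 3/8 · 5/28 = 15/224, 1/4 · 1/6 = 1/24; summing to 113/672.
The posterior is then P(r = 5 | data) = 40/113, P(r = 6 | data) = 45/113, P(r = 7 | data) = 28/113.
The predictive probability is P(orange next | data) = (1/2)(40/113) + (2/3)(45/113) + (5/6)(28/113) = 220/339.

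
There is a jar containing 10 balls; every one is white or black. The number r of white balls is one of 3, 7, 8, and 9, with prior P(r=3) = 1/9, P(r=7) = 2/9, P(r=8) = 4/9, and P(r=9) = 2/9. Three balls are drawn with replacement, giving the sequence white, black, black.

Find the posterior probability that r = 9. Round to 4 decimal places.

0.0430

Compute the likelihood of the observed sequence for each case: P(data | r = 3) = (3/10)(7/10)(7/10) = 0.147; P(data | r = 7) = (7/10)(3/10)(3/10) = 0.063; P(data | r = 8) = (8/10)(2/10)(2/10) = 0.032; P(data | r = 9) = (9/10)(1/10)(1/10) = 0.009.
The prior-weighted likelihoods are 1/9 · 0.147 = 0.016333, 2/9 · 0.063 = 0.014, 4/9 · 0.032 = 0.014222, 2/9 · 0.009 = 0.002; summing to 0.046556.
Hence P(r = 9 | data) = (0.002) / (0.046556) = 0.042959.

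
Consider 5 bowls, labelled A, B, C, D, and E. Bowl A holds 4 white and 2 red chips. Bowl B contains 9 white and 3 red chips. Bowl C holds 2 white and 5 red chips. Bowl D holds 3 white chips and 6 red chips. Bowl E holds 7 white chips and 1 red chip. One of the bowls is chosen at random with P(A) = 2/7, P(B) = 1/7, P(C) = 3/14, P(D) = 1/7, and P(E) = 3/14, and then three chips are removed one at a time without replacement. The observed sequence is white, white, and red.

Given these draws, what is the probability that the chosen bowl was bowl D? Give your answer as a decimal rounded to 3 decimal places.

Under each hypothesis, the probability of the observed sequence is: P(data | bowl A) = (4/6)(3/5)(2/4) = 0.2; P(data | bowl B) = (9/12)(8/11)(3/10) = 0.16364; P(data | bowl C) = (2/7)(1/6)(5/5) = 0.047619; P(data | bowl D) = (3/9)(2/8)(6/7) = 0.071429; P(data | bowl E) = (7/8)(6/7)(1/6) = 0.125.
The prior-weighted likelihoods are 2/7 · 0.2 = 0.057143, 1/7 · 0.16364 = 0.023377, 3/14 · 0.047619 = 0.010204, 1/7 · 0.071429 = 0.010204, 3/14 · 0.125 = 0.026786; with total 0.12771.
Hence P(bowl D | data) = (0.010204) / (0.12771) = 0.079898.

0.080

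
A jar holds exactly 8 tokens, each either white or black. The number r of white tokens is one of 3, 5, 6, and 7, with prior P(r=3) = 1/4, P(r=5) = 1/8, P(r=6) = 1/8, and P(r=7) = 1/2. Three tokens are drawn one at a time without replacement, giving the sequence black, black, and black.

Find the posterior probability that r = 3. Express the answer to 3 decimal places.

0.952

Under each hypothesis, the probability of the observed sequence is: P(data | r = 3) = (5/8)(4/7)(3/6) = 5/28; P(data | r = 5) = (3/8)(2/7)(1/6) = 1/56; P(data | r = 6) = (2/8)(1/7)(0/6) = 0; P(data | r = 7) = (1/8)(0/7) = 0.
Weighting by the prior gives 1/4 · 5/28 = 5/112, 1/8 · 1/56 = 1/448, 1/8 · 0 = 0, 1/2 · 0 = 0; summing to 3/64.
By Bayes' rule, P(r = 3 | data) = (5/112) / (3/64) = 20/21.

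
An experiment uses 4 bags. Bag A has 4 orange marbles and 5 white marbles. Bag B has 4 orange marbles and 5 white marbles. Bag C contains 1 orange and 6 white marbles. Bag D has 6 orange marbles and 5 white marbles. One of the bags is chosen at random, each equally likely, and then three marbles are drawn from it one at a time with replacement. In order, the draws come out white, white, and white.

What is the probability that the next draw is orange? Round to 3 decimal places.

0.275

Under each hypothesis, the probability of the observed sequence is: P(data | bag A) = (5/9)(5/9)(5/9) = 0.17147; P(data | bag B) = (5/9)(5/9)(5/9) = 0.17147; P(data | bag C) = (6/7)(6/7)(6/7) = 0.62974; P(data | bag D) = (5/11)(5/11)(5/11) = 0.093914.
Weighting by the prior gives 1/4 · 0.17147 = 0.042867, 1/4 · 0.17147 = 0.042867, 1/4 · 0.62974 = 0.15743, 1/4 · 0.093914 = 0.023479; summing to 0.26665.
Dividing through by the total gives posterior P(bag A | data) = 0.16076, P(bag B | data) = 0.16076, P(bag C | data) = 0.59042, P(bag D | data) = 0.088051.
Averaging over the posterior, P(orange next | data) = (4/9)(0.16076) + (4/9)(0.16076) + (1/7)(0.59042) + (6/11)(0.088051) = 0.27527.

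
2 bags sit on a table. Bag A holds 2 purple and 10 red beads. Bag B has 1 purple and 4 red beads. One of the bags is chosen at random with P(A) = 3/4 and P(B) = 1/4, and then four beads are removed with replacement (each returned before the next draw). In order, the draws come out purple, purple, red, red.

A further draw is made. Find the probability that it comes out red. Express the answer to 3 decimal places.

Compute the likelihood of the observed sequence for each case: P(data | bag A) = (2/12)(2/12)(10/12)(10/12) = 0.01929; P(data | bag B) = (1/5)(1/5)(4/5)(4/5) = 0.0256.
Weighting by the prior gives 3/4 · 0.01929 = 0.014468, 1/4 · 0.0256 = 0.0064; with total 0.020868.
Normalising, the posterior is P(bag A | data) = 0.6933, P(bag B | data) = 0.3067.
So P(red next | data) = Σ P(red next | H) P(H | data) = (5/6)(0.6933) + (4/5)(0.3067) = 0.82311.

0.823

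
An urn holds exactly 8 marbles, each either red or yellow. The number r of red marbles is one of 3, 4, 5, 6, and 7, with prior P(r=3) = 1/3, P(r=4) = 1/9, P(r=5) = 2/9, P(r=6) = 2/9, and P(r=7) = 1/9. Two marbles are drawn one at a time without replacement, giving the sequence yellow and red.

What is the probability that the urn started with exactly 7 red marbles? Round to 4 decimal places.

0.0574

Under each hypothesis, the probability of the observed sequence is: P(data | r = 3) = (5/8)(3/7) = 15/56; P(data | r = 4) = (4/8)(4/7) = 2/7; P(data | r = 5) = (3/8)(5/7) = 15/56; P(data | r = 6) = (2/8)(6/7) = 3/14; P(data | r = 7) = (1/8)(7/7) = 1/8.
Weighting by the prior gives 1/3 · 15/56 = 5/56, 1/9 · 2/7 = 2/63, 2/9 · 15/56 = 5/84, 2/9 · 3/14 = 1/21, 1/9 · 1/8 = 1/72; with total 61/252.
Hence P(r = 7 | data) = (1/72) / (61/252) = 7/122.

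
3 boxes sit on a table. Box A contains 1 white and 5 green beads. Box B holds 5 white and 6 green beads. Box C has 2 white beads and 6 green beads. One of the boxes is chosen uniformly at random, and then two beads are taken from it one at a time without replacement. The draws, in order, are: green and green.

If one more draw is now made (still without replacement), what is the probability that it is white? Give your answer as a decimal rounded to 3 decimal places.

0.337

The likelihood of the observed sequence under each hypothesis: P(data | box A) = (5/6)(4/5) = 0.66667; P(data | box B) = (6/11)(5/10) = 0.27273; P(data | box C) = (6/8)(5/7) = 0.53571.
Weighting by the prior gives 1/3 · 0.66667 = 0.22222, 1/3 · 0.27273 = 0.090909, 1/3 · 0.53571 = 0.17857; with total 0.4917.
Dividing through by the total gives posterior P(box A | data) = 0.45194, P(box B | data) = 0.18489, P(box C | data) = 0.36317.
The predictive probability is P(white next | data) = (1/4)(0.45194) + (5/9)(0.18489) + (1/3)(0.36317) = 0.33676.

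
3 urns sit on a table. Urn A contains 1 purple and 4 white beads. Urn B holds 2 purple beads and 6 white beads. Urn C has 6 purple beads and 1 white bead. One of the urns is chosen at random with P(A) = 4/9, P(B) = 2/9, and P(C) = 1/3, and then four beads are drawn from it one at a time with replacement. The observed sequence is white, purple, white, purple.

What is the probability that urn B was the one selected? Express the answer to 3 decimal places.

Compute the likelihood of the observed sequence for each case: P(data | urn A) = (4/5)(1/5)(4/5)(1/5) = 0.0256; P(data | urn B) = (6/8)(2/8)(6/8)(2/8) = 0.035156; P(data | urn C) = (1/7)(6/7)(1/7)(6/7) = 0.014994.
Multiplying each by its prior: 4/9 · 0.0256 = 0.011378, 2/9 · 0.035156 = 0.0078125, 1/3 · 0.014994 = 0.0049979; summing to 0.024188.
Hence P(urn B | data) = (0.0078125) / (0.024188) = 0.32299.

0.323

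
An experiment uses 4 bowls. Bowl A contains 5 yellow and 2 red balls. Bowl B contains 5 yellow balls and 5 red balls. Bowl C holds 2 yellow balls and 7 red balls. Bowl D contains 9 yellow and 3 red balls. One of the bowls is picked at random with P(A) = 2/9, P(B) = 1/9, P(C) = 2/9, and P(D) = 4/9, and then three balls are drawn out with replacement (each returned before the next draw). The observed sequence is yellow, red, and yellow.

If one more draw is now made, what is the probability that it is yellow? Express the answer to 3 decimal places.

Under each hypothesis, the probability of the observed sequence is: P(data | bowl A) = (5/7)(2/7)(5/7) = 0.14577; P(data | bowl B) = (5/10)(5/10)(5/10) = 0.125; P(data | bowl C) = (2/9)(7/9)(2/9) = 0.038409; P(data | bowl D) = (9/12)(3/12)(9/12) = 0.14062.
The prior-weighted likelihoods are 2/9 · 0.14577 = 0.032394, 1/9 · 0.125 = 0.013889, 2/9 · 0.038409 = 0.0085353, 4/9 · 0.14062 = 0.0625; with total 0.11732.
The posterior is then P(bowl A | data) = 0.27612, P(bowl B | data) = 0.11839, P(bowl C | data) = 0.072753, P(bowl D | data) = 0.53274.
Averaging over the posterior, P(yellow next | data) = (5/7)(0.27612) + (1/2)(0.11839) + (2/9)(0.072753) + (3/4)(0.53274) = 0.67214.

0.672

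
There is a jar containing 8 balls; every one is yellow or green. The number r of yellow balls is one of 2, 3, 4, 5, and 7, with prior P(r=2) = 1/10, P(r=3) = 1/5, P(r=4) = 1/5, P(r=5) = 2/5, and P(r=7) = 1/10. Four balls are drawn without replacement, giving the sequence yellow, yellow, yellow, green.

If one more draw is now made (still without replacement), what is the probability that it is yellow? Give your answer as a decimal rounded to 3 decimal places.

Compute the likelihood of the observed sequence for each case: P(data | r = 2) = (2/8)(1/7)(0/6) = 0; P(data | r = 3) = (3/8)(2/7)(1/6)(5/5) = 0.017857; P(data | r = 4) = (4/8)(3/7)(2/6)(4/5) = 0.057143; P(data | r = 5) = (5/8)(4/7)(3/6)(3/5) = 0.10714; P(data | r = 7) = (7/8)(6/7)(5/6)(1/5) = 0.125.
Weighting by the prior gives 1/10 · 0 = 0, 1/5 · 0.017857 = 0.0035714, 1/5 · 0.057143 = 0.011429, 2/5 · 0.10714 = 0.042857, 1/10 · 0.125 = 0.0125; with total 0.070357.
Dividing through by the total gives posterior P(r = 2 | data) = 0, P(r = 3 | data) = 0.050761, P(r = 4 | data) = 0.16244, P(r = 5 | data) = 0.60914, P(r = 7 | data) = 0.17766.
The predictive probability is P(yellow next | data) = (0)(0.050761) + (1/4)(0.16244) + (1/2)(0.60914) + (1)(0.17766) = 0.52284.

0.523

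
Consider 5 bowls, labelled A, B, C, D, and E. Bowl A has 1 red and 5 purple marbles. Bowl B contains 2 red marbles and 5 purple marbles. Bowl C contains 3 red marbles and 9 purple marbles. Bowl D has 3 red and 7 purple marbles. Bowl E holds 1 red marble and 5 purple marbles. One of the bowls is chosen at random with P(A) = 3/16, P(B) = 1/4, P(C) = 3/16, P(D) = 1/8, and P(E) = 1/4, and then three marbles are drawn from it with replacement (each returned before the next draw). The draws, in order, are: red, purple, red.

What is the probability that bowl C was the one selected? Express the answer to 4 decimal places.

0.2125

Under each hypothesis, the probability of the observed sequence is: P(data | bowl A) = (1/6)(5/6)(1/6) = 0.023148; P(data | bowl B) = (2/7)(5/7)(2/7) = 0.058309; P(data | bowl C) = (3/12)(9/12)(3/12) = 0.046875; P(data | bowl D) = (3/10)(7/10)(3/10) = 0.063; P(data | bowl E) = (1/6)(5/6)(1/6) = 0.023148.
Weighting by the prior gives 3/16 · 0.023148 = 0.0043403, 1/4 · 0.058309 = 0.014577, 3/16 · 0.046875 = 0.0087891, 1/8 · 0.063 = 0.007875, 1/4 · 0.023148 = 0.005787; with total 0.041369.
Hence P(bowl C | data) = (0.0087891) / (0.041369) = 0.21246.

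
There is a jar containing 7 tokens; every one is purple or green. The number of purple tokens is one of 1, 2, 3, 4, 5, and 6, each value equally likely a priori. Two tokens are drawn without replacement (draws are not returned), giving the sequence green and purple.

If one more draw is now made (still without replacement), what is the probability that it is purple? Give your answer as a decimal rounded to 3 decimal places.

Compute the likelihood of the observed sequence for each case: P(data | r = 1) = (6/7)(1/6) = 1/7; P(data | r = 2) = (5/7)(2/6) = 5/21; P(data | r = 3) = (4/7)(3/6) = 2/7; P(data | r = 4) = (3/7)(4/6) = 2/7; P(data | r = 5) = (2/7)(5/6) = 5/21; P(data | r = 6) = (1/7)(6/6) = 1/7.
Weighting by the prior gives 1/6 · 1/7 = 1/42, 1/6 · 5/21 = 5/126, 1/6 · 2/7 = 1/21, 1/6 · 2/7 = 1/21, 1/6 · 5/21 = 5/126, 1/6 · 1/7 = 1/42; summing to 2/9.
Dividing through by the total gives posterior P(r = 1 | data) = 3/28, P(r = 2 | data) = 5/28, P(r = 3 | data) = 3/14, P(r = 4 | data) = 3/14, P(r = 5 | data) = 5/28, P(r = 6 | data) = 3/28.
So P(purple next | data) = Σ P(purple next | H) P(H | data) = (0)(3/28) + (1/5)(5/28) + (2/5)(3/14) + (3/5)(3/14) + (4/5)(5/28) + (1)(3/28) = 1/2.

0.500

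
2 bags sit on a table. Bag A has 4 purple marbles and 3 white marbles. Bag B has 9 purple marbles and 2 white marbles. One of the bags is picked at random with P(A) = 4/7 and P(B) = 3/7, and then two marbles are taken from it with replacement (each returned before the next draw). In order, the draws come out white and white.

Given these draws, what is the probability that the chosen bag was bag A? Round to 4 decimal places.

For each hypothesis, P(data | H) works out to: P(data | bag A) = (3/7)(3/7) = 0.18367; P(data | bag B) = (2/11)(2/11) = 0.033058.
Weighting by the prior gives 4/7 · 0.18367 = 0.10496, 3/7 · 0.033058 = 0.014168; with total 0.11912.
By Bayes' rule, P(bag A | data) = (0.10496) / (0.11912) = 0.88107.

0.8811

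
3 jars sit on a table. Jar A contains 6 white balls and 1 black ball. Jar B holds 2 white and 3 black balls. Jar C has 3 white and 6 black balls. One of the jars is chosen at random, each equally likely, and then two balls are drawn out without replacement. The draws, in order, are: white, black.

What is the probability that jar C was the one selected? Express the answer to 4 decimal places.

0.3608

Under each hypothesis, the probability of the observed sequence is: P(data | jar A) = (6/7)(1/6) = 1/7; P(data | jar B) = (2/5)(3/4) = 3/10; P(data | jar C) = (3/9)(6/8) = 1/4.
Weighting by the prior gives 1/3 · 1/7 = 1/21, 1/3 · 3/10 = 1/10, 1/3 · 1/4 = 1/12; with total 97/420.
Hence P(jar C | data) = (1/12) / (97/420) = 35/97.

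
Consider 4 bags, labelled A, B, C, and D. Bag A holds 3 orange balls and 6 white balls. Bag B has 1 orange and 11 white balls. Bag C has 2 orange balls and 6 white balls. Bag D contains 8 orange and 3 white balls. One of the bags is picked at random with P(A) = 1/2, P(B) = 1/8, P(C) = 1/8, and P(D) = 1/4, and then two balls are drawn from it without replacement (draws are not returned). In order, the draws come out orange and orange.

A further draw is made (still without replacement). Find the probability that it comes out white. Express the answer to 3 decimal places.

The likelihood of the observed sequence under each hypothesis: P(data | bag A) = (3/9)(2/8) = 0.083333; P(data | bag B) = (1/12)(0/11) = 0; P(data | bag C) = (2/8)(1/7) = 0.035714; P(data | bag D) = (8/11)(7/10) = 0.50909.
The prior-weighted likelihoods are 1/2 · 0.083333 = 0.041667, 1/8 · 0 = 0, 1/8 · 0.035714 = 0.0044643, 1/4 · 0.50909 = 0.12727; these sum to 0.1734.
Dividing through by the total gives posterior P(bag A | data) = 0.24029, P(bag B | data) = 0, P(bag C | data) = 0.025745, P(bag D | data) = 0.73397.
Averaging over the posterior, P(white next | data) = (6/7)(0.24029) + (1)(0.025745) + (1/3)(0.73397) = 0.47636.

0.476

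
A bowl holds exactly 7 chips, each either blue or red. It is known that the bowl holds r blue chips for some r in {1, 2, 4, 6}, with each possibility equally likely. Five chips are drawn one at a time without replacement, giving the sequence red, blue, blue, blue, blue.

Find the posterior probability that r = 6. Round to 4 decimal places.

0.8333

The likelihood of the observed sequence under each hypothesis: P(data | r = 1) = (6/7)(1/6)(0/5) = 0; P(data | r = 2) = (5/7)(2/6)(1/5)(0/4) = 0; P(data | r = 4) = (3/7)(4/6)(3/5)(2/4)(1/3) = 1/35; P(data | r = 6) = (1/7)(6/6)(5/5)(4/4)(3/3) = 1/7.
The prior-weighted likelihoods are 1/4 · 0 = 0, 1/4 · 0 = 0, 1/4 · 1/35 = 1/140, 1/4 · 1/7 = 1/28; summing to 3/70.
So P(r = 6 | data) = (1/28) / (3/70) = 5/6.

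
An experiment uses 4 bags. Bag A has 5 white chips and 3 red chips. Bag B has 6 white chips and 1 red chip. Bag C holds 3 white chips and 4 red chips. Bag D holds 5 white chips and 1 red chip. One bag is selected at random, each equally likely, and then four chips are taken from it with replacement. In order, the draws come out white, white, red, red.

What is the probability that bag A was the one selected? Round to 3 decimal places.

0.368

For each hypothesis, P(data | H) works out to: P(data | bag A) = (5/8)(5/8)(3/8)(3/8) = 0.054932; P(data | bag B) = (6/7)(6/7)(1/7)(1/7) = 0.014994; P(data | bag C) = (3/7)(3/7)(4/7)(4/7) = 0.059975; P(data | bag D) = (5/6)(5/6)(1/6)(1/6) = 0.01929.
Multiplying each by its prior: 1/4 · 0.054932 = 0.013733, 1/4 · 0.014994 = 0.0037484, 1/4 · 0.059975 = 0.014994, 1/4 · 0.01929 = 0.0048225; these sum to 0.037298.
Hence P(bag A | data) = (0.013733) / (0.037298) = 0.3682.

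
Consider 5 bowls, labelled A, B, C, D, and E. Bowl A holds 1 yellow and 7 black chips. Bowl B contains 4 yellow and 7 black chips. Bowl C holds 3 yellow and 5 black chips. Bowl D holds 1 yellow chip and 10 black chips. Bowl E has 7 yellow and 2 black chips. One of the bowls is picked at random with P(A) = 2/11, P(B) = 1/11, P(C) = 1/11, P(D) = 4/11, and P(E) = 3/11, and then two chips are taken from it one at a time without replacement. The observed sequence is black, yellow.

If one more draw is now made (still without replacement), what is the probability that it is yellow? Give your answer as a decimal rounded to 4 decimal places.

The likelihood of the observed sequence under each hypothesis: P(data | bowl A) = (7/8)(1/7) = 0.125; P(data | bowl B) = (7/11)(4/10) = 0.25455; P(data | bowl C) = (5/8)(3/7) = 0.26786; P(data | bowl D) = (10/11)(1/10) = 0.090909; P(data | bowl E) = (2/9)(7/8) = 0.19444.
Multiplying each by its prior: 2/11 · 0.125 = 0.022727, 1/11 · 0.25455 = 0.02314, 1/11 · 0.26786 = 0.024351, 4/11 · 0.090909 = 0.033058, 3/11 · 0.19444 = 0.05303; with total 0.15631.
Dividing through by the total gives posterior P(bowl A | data) = 0.1454, P(bowl B | data) = 0.14805, P(bowl C | data) = 0.15579, P(bowl D | data) = 0.21149, P(bowl E | data) = 0.33927.
Averaging over the posterior, P(yellow next | data) = (0)(0.1454) + (1/3)(0.14805) + (1/3)(0.15579) + (0)(0.21149) + (6/7)(0.33927) = 0.39208.

0.3921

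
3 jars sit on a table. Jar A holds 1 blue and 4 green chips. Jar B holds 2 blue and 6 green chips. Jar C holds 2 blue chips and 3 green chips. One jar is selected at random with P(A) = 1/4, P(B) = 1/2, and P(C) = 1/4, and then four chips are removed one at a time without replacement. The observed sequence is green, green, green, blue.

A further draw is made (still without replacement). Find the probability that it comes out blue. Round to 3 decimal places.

0.293

For each hypothesis, P(data | H) works out to: P(data | jar A) = (4/5)(3/4)(2/3)(1/2) = 1/5; P(data | jar B) = (6/8)(5/7)(4/6)(2/5) = 1/7; P(data | jar C) = (3/5)(2/4)(1/3)(2/2) = 1/10.
Multiplying each by its prior: 1/4 · 1/5 = 1/20, 1/2 · 1/7 = 1/14, 1/4 · 1/10 = 1/40; these sum to 41/280.
The posterior is then P(jar A | data) = 14/41, P(jar B | data) = 20/41, P(jar C | data) = 7/41.
So P(blue next | data) = Σ P(blue next | H) P(H | data) = (0)(14/41) + (1/4)(20/41) + (1)(7/41) = 12/41.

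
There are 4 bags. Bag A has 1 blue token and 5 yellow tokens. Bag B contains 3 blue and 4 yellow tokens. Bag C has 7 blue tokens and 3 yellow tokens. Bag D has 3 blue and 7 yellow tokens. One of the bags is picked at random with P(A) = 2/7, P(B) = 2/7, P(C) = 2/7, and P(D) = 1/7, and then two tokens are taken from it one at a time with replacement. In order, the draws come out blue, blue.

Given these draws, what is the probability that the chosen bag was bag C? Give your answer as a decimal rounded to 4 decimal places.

0.6564

Compute the likelihood of the observed sequence for each case: P(data | bag A) = (1/6)(1/6) = 0.027778; P(data | bag B) = (3/7)(3/7) = 0.18367; P(data | bag C) = (7/10)(7/10) = 0.49; P(data | bag D) = (3/10)(3/10) = 0.09.
Weighting by the prior gives 2/7 · 0.027778 = 0.0079365, 2/7 · 0.18367 = 0.052478, 2/7 · 0.49 = 0.14, 1/7 · 0.09 = 0.012857; summing to 0.21327.
Hence P(bag C | data) = (0.14) / (0.21327) = 0.65644.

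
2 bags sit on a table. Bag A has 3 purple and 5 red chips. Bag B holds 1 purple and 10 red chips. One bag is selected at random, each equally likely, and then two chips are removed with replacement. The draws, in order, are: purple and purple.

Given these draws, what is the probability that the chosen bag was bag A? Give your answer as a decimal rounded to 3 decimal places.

Compute the likelihood of the observed sequence for each case: P(data | bag A) = (3/8)(3/8) = 0.14062; P(data | bag B) = (1/11)(1/11) = 0.0082645.
Weighting by the prior gives 1/2 · 0.14062 = 0.070312, 1/2 · 0.0082645 = 0.0041322; with total 0.074445.
Hence P(bag A | data) = (0.070312) / (0.074445) = 0.94449.

0.944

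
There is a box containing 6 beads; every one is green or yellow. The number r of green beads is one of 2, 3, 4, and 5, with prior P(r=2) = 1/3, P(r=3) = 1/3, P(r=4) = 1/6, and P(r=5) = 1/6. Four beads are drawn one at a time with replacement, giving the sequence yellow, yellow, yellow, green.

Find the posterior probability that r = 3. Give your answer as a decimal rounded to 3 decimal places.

0.356

Under each hypothesis, the probability of the observed sequence is: P(data | r = 2) = (4/6)(4/6)(4/6)(2/6) = 0.098765; P(data | r = 3) = (3/6)(3/6)(3/6)(3/6) = 0.0625; P(data | r = 4) = (2/6)(2/6)(2/6)(4/6) = 0.024691; P(data | r = 5) = (1/6)(1/6)(1/6)(5/6) = 0.003858.
Multiplying each by its prior: 1/3 · 0.098765 = 0.032922, 1/3 · 0.0625 = 0.020833, 1/6 · 0.024691 = 0.0041152, 1/6 · 0.003858 = 0.000643; these sum to 0.058513.
Therefore the posterior P(r = 3 | data) = (0.020833) / (0.058513) = 0.35604.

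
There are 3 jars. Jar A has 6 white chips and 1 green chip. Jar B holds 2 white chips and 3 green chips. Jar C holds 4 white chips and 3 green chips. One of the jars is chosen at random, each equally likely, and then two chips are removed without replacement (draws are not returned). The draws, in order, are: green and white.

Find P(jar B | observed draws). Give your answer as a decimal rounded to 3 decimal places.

Under each hypothesis, the probability of the observed sequence is: P(data | jar A) = (1/7)(6/6) = 1/7; P(data | jar B) = (3/5)(2/4) = 3/10; P(data | jar C) = (3/7)(4/6) = 2/7.
Multiplying each by its prior: 1/3 · 1/7 = 1/21, 1/3 · 3/10 = 1/10, 1/3 · 2/7 = 2/21; summing to 17/70.
By Bayes' rule, P(jar B | data) = (1/10) / (17/70) = 7/17.

0.412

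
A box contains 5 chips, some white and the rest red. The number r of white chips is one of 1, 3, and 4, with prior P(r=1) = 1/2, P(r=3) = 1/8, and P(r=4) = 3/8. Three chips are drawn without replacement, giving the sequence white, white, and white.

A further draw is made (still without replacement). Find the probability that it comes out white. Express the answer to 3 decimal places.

0.462

Compute the likelihood of the observed sequence for each case: P(data | r = 1) = (1/5)(0/4) = 0; P(data | r = 3) = (3/5)(2/4)(1/3) = 1/10; P(data | r = 4) = (4/5)(3/4)(2/3) = 2/5.
The prior-weighted likelihoods are 1/2 · 0 = 0, 1/8 · 1/10 = 1/80, 3/8 · 2/5 = 3/20; with total 13/80.
Normalising, the posterior is P(r = 1 | data) = 0, P(r = 3 | data) = 1/13, P(r = 4 | data) = 12/13.
So P(white next | data) = Σ P(white next | H) P(H | data) = (0)(1/13) + (1/2)(12/13) = 6/13.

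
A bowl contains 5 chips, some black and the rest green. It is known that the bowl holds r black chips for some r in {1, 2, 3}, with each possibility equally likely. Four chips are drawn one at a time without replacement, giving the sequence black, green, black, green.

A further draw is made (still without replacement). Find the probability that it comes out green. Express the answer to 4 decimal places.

The likelihood of the observed sequence under each hypothesis: P(data | r = 1) = (1/5)(4/4)(0/3) = 0; P(data | r = 2) = (2/5)(3/4)(1/3)(2/2) = 1/10; P(data | r = 3) = (3/5)(2/4)(2/3)(1/2) = 1/10.
The prior-weighted likelihoods are 1/3 · 0 = 0, 1/3 · 1/10 = 1/30, 1/3 · 1/10 = 1/30; these sum to 1/15.
The posterior is then P(r = 1 | data) = 0, P(r = 2 | data) = 1/2, P(r = 3 | data) = 1/2.
The predictive probability is P(green next | data) = (1)(1/2) + (0)(1/2) = 1/2.

0.5000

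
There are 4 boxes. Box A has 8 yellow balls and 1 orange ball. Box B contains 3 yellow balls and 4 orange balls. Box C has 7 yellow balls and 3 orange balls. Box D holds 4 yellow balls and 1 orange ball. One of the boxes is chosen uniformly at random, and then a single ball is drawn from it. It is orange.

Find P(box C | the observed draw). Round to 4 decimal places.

0.2537

For each hypothesis, P(data | H) works out to: P(data | box A) = (1/9) = 1/9; P(data | box B) = (4/7) = 4/7; P(data | box C) = (3/10) = 3/10; P(data | box D) = (1/5) = 1/5.
Weighting by the prior gives 1/4 · 1/9 = 1/36, 1/4 · 4/7 = 1/7, 1/4 · 3/10 = 3/40, 1/4 · 1/5 = 1/20; with total 149/504.
Hence P(box C | data) = (3/40) / (149/504) = 189/745.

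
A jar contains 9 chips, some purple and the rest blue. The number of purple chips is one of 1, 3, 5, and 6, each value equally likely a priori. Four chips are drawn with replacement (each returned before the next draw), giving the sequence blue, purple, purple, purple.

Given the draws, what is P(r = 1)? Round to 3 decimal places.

For each hypothesis, P(data | H) works out to: P(data | r = 1) = (8/9)(1/9)(1/9)(1/9) = 0.0012193; P(data | r = 3) = (6/9)(3/9)(3/9)(3/9) = 0.024691; P(data | r = 5) = (4/9)(5/9)(5/9)(5/9) = 0.076208; P(data | r = 6) = (3/9)(6/9)(6/9)(6/9) = 0.098765.
The prior-weighted likelihoods are 1/4 · 0.0012193 = 0.00030483, 1/4 · 0.024691 = 0.0061728, 1/4 · 0.076208 = 0.019052, 1/4 · 0.098765 = 0.024691; summing to 0.050221.
Therefore the posterior P(r = 1 | data) = (0.00030483) / (0.050221) = 0.0060698.

0.006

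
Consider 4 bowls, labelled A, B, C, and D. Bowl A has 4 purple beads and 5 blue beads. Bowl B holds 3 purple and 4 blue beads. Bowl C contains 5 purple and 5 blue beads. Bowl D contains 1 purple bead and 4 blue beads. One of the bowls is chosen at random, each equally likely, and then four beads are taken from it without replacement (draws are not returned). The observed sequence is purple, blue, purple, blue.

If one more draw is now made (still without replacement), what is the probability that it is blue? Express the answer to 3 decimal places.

0.591

For each hypothesis, P(data | H) works out to: P(data | bowl A) = (4/9)(5/8)(3/7)(4/6) = 5/63; P(data | bowl B) = (3/7)(4/6)(2/5)(3/4) = 3/35; P(data | bowl C) = (5/10)(5/9)(4/8)(4/7) = 5/63; P(data | bowl D) = (1/5)(4/4)(0/3) = 0.
Multiplying each by its prior: 1/4 · 5/63 = 5/252, 1/4 · 3/35 = 3/140, 1/4 · 5/63 = 5/252, 1/4 · 0 = 0; with total 11/180.
Normalising, the posterior is P(bowl A | data) = 25/77, P(bowl B | data) = 27/77, P(bowl C | data) = 25/77, P(bowl D | data) = 0.
The predictive probability is P(blue next | data) = (3/5)(25/77) + (2/3)(27/77) + (1/2)(25/77) = 13/22.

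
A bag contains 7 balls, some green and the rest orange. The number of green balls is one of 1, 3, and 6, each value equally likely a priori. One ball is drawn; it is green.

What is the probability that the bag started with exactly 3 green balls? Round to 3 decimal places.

The likelihood of this draw under each hypothesis: P(data | r = 1) = (1/7) = 1/7; P(data | r = 3) = (3/7) = 3/7; P(data | r = 6) = (6/7) = 6/7.
Multiplying each by its prior: 1/3 · 1/7 = 1/21, 1/3 · 3/7 = 1/7, 1/3 · 6/7 = 2/7; with total 10/21.
By Bayes' rule, P(r = 3 | data) = (1/7) / (10/21) = 3/10.

0.300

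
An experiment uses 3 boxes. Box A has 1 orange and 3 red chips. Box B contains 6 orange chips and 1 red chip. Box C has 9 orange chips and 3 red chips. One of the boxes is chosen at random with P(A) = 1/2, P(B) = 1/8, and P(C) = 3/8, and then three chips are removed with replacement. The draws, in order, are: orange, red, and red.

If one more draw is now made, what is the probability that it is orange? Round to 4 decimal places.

Under each hypothesis, the probability of the observed sequence is: P(data | box A) = (1/4)(3/4)(3/4) = 0.14062; P(data | box B) = (6/7)(1/7)(1/7) = 0.017493; P(data | box C) = (9/12)(3/12)(3/12) = 0.046875.
The prior-weighted likelihoods are 1/2 · 0.14062 = 0.070312, 1/8 · 0.017493 = 0.0021866, 3/8 · 0.046875 = 0.017578; summing to 0.090077.
Normalising, the posterior is P(box A | data) = 0.78058, P(box B | data) = 0.024275, P(box C | data) = 0.19515.
So P(orange next | data) = Σ P(orange next | H) P(H | data) = (1/4)(0.78058) + (6/7)(0.024275) + (3/4)(0.19515) = 0.36231.

0.3623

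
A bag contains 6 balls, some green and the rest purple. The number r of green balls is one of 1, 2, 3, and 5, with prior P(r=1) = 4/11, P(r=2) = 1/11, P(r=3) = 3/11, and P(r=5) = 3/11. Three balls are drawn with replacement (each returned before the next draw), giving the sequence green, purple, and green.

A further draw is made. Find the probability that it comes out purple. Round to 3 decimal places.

0.418

Compute the likelihood of the observed sequence for each case: P(data | r = 1) = (1/6)(5/6)(1/6) = 5/216; P(data | r = 2) = (2/6)(4/6)(2/6) = 2/27; P(data | r = 3) = (3/6)(3/6)(3/6) = 1/8; P(data | r = 5) = (5/6)(1/6)(5/6) = 25/216.
Multiplying each by its prior: 4/11 · 5/216 = 5/594, 1/11 · 2/27 = 2/297, 3/11 · 1/8 = 3/88, 3/11 · 25/216 = 25/792; these sum to 8/99.
The posterior is then P(r = 1 | data) = 5/48, P(r = 2 | data) = 1/12, P(r = 3 | data) = 27/64, P(r = 5 | data) = 25/64.
Averaging over the posterior, P(purple next | data) = (5/6)(5/48) + (2/3)(1/12) + (1/2)(27/64) + (1/6)(25/64) = 241/576.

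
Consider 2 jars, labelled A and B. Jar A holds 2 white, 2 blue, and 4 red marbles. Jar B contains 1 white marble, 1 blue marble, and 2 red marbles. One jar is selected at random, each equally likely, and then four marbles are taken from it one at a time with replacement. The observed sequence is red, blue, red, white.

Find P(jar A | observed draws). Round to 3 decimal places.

0.500

The likelihood of the observed sequence under each hypothesis: P(data | jar A) = (4/8)(2/8)(4/8)(2/8) = 1/64; P(data | jar B) = (2/4)(1/4)(2/4)(1/4) = 1/64.
Multiplying each by its prior: 1/2 · 1/64 = 1/128, 1/2 · 1/64 = 1/128; summing to 1/64.
Hence P(jar A | data) = (1/128) / (1/64) = 1/2.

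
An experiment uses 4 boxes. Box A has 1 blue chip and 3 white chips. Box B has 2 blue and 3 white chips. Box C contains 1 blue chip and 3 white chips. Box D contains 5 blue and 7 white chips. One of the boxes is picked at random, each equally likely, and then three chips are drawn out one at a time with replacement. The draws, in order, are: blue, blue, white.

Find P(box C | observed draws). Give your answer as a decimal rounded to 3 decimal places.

For each hypothesis, P(data | H) works out to: P(data | box A) = (1/4)(1/4)(3/4) = 0.046875; P(data | box B) = (2/5)(2/5)(3/5) = 0.096; P(data | box C) = (1/4)(1/4)(3/4) = 0.046875; P(data | box D) = (5/12)(5/12)(7/12) = 0.10127.
The prior-weighted likelihoods are 1/4 · 0.046875 = 0.011719, 1/4 · 0.096 = 0.024, 1/4 · 0.046875 = 0.011719, 1/4 · 0.10127 = 0.025318; with total 0.072756.
By Bayes' rule, P(box C | data) = (0.011719) / (0.072756) = 0.16107.

0.161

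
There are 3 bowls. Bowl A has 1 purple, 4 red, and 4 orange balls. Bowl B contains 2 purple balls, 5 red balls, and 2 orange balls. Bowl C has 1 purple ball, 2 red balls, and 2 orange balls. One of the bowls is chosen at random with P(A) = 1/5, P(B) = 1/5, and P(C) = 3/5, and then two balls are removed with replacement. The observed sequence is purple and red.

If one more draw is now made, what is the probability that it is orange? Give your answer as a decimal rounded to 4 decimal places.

The likelihood of the observed sequence under each hypothesis: P(data | bowl A) = (1/9)(4/9) = 0.049383; P(data | bowl B) = (2/9)(5/9) = 0.12346; P(data | bowl C) = (1/5)(2/5) = 0.08.
Multiplying each by its prior: 1/5 · 0.049383 = 0.0098765, 1/5 · 0.12346 = 0.024691, 3/5 · 0.08 = 0.048; with total 0.082568.
The posterior is then P(bowl A | data) = 0.11962, P(bowl B | data) = 0.29904, P(bowl C | data) = 0.58134.
So P(orange next | data) = Σ P(orange next | H) P(H | data) = (4/9)(0.11962) + (2/9)(0.29904) + (2/5)(0.58134) = 0.35215.

0.3522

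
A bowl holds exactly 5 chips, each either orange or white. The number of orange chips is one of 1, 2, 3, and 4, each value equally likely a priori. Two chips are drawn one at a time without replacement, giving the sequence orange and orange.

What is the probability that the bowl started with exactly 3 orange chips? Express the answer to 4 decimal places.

For each hypothesis, P(data | H) works out to: P(data | r = 1) = (1/5)(0/4) = 0; P(data | r = 2) = (2/5)(1/4) = 1/10; P(data | r = 3) = (3/5)(2/4) = 3/10; P(data | r = 4) = (4/5)(3/4) = 3/5.
Multiplying each by its prior: 1/4 · 0 = 0, 1/4 · 1/10 = 1/40, 1/4 · 3/10 = 3/40, 1/4 · 3/5 = 3/20; with total 1/4.
Hence P(r = 3 | data) = (3/40) / (1/4) = 3/10.

0.3000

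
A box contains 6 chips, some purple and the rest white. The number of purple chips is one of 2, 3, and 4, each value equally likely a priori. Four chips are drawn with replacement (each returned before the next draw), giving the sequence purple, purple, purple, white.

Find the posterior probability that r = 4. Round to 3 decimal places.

For each hypothesis, P(data | H) works out to: P(data | r = 2) = (2/6)(2/6)(2/6)(4/6) = 0.024691; P(data | r = 3) = (3/6)(3/6)(3/6)(3/6) = 0.0625; P(data | r = 4) = (4/6)(4/6)(4/6)(2/6) = 0.098765.
Multiplying each by its prior: 1/3 · 0.024691 = 0.0082305, 1/3 · 0.0625 = 0.020833, 1/3 · 0.098765 = 0.032922; summing to 0.061986.
Therefore the posterior P(r = 4 | data) = (0.032922) / (0.061986) = 0.53112.

0.531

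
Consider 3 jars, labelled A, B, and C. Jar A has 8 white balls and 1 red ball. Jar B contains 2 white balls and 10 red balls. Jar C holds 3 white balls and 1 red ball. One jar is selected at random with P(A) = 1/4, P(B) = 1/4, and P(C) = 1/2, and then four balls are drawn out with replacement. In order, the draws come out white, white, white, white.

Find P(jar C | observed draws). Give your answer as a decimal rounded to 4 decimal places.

The likelihood of the observed sequence under each hypothesis: P(data | jar A) = (8/9)(8/9)(8/9)(8/9) = 0.6243; P(data | jar B) = (2/12)(2/12)(2/12)(2/12) = 0.0007716; P(data | jar C) = (3/4)(3/4)(3/4)(3/4) = 0.31641.
The prior-weighted likelihoods are 1/4 · 0.6243 = 0.15607, 1/4 · 0.0007716 = 0.0001929, 1/2 · 0.31641 = 0.1582; these sum to 0.31447.
By Bayes' rule, P(jar C | data) = (0.1582) / (0.31447) = 0.50308.

0.5031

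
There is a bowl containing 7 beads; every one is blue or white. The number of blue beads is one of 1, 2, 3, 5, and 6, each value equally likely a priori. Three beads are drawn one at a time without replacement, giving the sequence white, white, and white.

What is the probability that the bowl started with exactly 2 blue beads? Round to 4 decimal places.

0.2941

Compute the likelihood of the observed sequence for each case: P(data | r = 1) = (6/7)(5/6)(4/5) = 4/7; P(data | r = 2) = (5/7)(4/6)(3/5) = 2/7; P(data | r = 3) = (4/7)(3/6)(2/5) = 4/35; P(data | r = 5) = (2/7)(1/6)(0/5) = 0; P(data | r = 6) = (1/7)(0/6) = 0.
Weighting by the prior gives 1/5 · 4/7 = 4/35, 1/5 · 2/7 = 2/35, 1/5 · 4/35 = 4/175, 1/5 · 0 = 0, 1/5 · 0 = 0; these sum to 34/175.
Hence P(r = 2 | data) = (2/35) / (34/175) = 5/17.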